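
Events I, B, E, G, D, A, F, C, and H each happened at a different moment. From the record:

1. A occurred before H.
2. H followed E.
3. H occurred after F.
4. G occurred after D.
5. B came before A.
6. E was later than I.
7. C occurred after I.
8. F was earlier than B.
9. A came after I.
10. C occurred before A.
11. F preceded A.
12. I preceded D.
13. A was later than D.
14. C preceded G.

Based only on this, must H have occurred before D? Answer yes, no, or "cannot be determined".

Tracing the constraints gives D → A → H, so D must come before H.
That means H cannot be before D.

no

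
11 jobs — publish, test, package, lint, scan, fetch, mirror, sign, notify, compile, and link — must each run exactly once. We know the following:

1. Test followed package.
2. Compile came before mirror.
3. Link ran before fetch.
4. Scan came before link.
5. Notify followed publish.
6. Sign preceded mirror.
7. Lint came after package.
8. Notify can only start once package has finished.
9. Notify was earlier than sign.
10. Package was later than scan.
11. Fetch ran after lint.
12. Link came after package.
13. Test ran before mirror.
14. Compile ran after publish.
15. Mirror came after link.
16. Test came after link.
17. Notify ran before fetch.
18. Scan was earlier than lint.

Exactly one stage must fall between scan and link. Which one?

Tracing the constraints gives scan → package → link, so package sits after scan and before link.
No other stage is forced both after scan and before link.

package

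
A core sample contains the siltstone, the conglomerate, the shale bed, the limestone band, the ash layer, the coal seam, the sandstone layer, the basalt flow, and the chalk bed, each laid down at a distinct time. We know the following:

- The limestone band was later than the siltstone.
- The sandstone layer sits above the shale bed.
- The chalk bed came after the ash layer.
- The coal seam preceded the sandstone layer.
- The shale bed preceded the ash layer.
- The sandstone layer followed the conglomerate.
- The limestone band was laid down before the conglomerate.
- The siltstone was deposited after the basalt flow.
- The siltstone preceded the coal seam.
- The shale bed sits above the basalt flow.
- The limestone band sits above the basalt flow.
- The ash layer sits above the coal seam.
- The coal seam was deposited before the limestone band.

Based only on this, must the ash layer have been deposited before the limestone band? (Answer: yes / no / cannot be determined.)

No chain of stated constraints runs from the ash layer to the limestone band, and none runs from the limestone band to the ash layer either.
So the relative order of the ash layer and the limestone band is not fixed by the given facts.

cannot be determined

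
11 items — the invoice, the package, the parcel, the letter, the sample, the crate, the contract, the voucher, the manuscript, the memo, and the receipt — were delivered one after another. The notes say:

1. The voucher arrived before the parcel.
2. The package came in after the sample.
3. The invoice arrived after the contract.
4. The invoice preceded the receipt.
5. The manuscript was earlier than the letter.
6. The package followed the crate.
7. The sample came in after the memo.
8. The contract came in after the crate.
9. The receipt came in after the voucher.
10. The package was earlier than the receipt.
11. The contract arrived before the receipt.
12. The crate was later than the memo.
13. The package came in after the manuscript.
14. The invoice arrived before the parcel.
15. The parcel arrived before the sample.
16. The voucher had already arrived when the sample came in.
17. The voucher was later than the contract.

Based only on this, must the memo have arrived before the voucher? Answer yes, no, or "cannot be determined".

Chain the constraints: the memo → the crate → the contract → the voucher. Each link is directly stated, so the memo comes before the voucher.

yes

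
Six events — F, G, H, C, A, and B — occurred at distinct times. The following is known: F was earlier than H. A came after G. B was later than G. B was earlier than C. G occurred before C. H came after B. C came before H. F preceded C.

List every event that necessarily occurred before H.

Directly stated before H: B, C, and F.
G reaches H via G → C → H.
No chain forces A ahead of H.

B, C, F, G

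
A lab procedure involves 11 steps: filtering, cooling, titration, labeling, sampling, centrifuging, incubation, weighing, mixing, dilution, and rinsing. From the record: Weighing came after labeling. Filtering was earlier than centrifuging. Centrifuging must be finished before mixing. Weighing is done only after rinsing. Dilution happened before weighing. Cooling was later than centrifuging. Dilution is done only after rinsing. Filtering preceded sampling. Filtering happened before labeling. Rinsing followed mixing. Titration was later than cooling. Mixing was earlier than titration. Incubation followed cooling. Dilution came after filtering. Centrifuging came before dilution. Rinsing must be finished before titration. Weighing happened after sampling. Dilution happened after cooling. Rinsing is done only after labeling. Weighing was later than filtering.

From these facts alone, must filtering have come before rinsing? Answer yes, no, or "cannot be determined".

yes

Chain the constraints: filtering → labeling → rinsing. Each link is directly stated, so filtering comes before rinsing.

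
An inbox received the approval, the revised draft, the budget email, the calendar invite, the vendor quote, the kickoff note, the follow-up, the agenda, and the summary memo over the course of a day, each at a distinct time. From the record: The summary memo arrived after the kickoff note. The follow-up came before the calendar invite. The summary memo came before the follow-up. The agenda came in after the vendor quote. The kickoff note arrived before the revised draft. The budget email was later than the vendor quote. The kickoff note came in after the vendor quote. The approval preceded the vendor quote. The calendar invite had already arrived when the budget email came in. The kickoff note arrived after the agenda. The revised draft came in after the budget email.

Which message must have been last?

the revised draft

Every other message has a chain of constraints placing it before the revised draft, so the revised draft is last.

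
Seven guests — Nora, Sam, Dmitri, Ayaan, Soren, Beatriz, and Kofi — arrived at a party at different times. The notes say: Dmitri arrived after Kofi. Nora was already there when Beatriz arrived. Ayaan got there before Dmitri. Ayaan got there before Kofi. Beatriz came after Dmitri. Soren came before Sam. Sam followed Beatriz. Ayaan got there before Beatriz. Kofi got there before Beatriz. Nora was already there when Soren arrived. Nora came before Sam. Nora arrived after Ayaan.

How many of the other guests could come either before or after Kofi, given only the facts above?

Forced before Kofi: Ayaan; forced after Kofi: Beatriz, Dmitri, and Sam.
That leaves Nora and Soren with no forced order relative to Kofi — 2.

2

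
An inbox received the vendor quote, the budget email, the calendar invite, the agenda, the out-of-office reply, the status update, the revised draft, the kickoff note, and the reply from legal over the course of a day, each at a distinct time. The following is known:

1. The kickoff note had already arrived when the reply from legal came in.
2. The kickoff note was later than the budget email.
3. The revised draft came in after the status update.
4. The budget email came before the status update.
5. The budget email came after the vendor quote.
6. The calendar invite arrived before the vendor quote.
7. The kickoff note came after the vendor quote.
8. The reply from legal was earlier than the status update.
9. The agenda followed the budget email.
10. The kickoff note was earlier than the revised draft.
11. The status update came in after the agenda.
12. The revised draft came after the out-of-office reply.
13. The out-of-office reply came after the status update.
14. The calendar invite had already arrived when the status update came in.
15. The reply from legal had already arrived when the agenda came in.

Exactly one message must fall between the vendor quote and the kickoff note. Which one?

the budget email

Tracing the constraints gives the vendor quote → the budget email → the kickoff note, so the budget email sits after the vendor quote and before the kickoff note.
No other message is forced both after the vendor quote and before the kickoff note.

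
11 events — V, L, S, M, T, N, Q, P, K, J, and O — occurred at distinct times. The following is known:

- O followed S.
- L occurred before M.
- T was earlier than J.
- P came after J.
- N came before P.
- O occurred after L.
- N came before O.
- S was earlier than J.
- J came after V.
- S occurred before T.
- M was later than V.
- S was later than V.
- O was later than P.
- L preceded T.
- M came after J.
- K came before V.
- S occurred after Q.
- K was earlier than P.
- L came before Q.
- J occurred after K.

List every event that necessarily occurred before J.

Directly stated before J: K, S, T, and V.
L reaches J via L → T → J.
Q reaches J via Q → S → J.

K, L, Q, S, T, V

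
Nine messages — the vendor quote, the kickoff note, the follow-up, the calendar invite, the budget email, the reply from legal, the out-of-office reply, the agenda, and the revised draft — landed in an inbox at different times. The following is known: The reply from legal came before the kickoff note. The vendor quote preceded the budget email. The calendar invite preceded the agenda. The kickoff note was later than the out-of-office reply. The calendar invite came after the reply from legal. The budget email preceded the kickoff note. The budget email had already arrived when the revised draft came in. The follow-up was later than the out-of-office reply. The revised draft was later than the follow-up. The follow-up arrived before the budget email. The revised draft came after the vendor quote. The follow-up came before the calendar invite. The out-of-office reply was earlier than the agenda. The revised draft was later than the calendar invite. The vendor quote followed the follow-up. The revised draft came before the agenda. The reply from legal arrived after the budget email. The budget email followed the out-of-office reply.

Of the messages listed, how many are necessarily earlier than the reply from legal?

Directly stated before the reply from legal: the budget email.
The follow-up reaches the reply from legal via the follow-up → the budget email → the reply from legal.
The out-of-office reply reaches the reply from legal via the out-of-office reply → the budget email → the reply from legal.
The vendor quote reaches the reply from legal via the vendor quote → the budget email → the reply from legal.
No chain forces the revised draft (or any of the others) ahead of the reply from legal.
That's the budget email, the follow-up, the out-of-office reply, and the vendor quote — 4 in all.

4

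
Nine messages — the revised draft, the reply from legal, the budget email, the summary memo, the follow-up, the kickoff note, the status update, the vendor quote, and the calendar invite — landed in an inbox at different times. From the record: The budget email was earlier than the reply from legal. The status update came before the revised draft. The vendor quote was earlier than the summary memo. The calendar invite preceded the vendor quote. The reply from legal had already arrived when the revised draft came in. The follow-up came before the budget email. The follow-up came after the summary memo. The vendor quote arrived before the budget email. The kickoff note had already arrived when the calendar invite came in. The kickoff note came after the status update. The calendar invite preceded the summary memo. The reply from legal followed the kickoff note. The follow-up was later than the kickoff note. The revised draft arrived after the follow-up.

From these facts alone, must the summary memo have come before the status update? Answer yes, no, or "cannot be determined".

Tracing the constraints gives the status update → the kickoff note → the calendar invite → the summary memo, so the status update must come before the summary memo.
That means the summary memo cannot be before the status update.

no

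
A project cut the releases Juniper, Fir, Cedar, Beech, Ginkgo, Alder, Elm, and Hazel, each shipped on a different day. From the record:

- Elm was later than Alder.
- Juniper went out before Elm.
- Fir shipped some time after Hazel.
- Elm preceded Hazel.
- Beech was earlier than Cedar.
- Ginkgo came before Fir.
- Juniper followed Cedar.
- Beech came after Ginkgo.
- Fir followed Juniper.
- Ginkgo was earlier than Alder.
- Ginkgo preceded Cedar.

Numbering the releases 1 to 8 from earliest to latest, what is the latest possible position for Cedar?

Cedar must come before Elm, Fir, Hazel, and Juniper — 4 releases forced after it.
Everything else can be placed before Cedar in some valid order, so Cedar can sit as late as position 8 − 4 = 4.

4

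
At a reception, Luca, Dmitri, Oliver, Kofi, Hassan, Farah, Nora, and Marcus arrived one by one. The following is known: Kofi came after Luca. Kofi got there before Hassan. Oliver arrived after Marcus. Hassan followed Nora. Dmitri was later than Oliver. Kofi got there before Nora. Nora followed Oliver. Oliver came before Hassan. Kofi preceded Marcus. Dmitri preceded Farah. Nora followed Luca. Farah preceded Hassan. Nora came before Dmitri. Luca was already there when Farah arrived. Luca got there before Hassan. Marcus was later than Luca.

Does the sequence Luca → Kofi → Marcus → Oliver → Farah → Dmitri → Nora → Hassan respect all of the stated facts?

The constraints require Dmitri before Farah, but in the proposed sequence Farah appears ahead of Dmitri. That one violation is enough.

no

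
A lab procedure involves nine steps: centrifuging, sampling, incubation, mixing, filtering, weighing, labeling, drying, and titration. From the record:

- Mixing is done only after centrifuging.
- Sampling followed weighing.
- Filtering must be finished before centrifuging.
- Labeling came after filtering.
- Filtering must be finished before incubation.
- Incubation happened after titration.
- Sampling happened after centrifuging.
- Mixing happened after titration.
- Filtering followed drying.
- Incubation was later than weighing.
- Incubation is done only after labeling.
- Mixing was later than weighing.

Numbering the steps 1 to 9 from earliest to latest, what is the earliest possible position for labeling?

3

Drying and filtering must both come before labeling — 2 forced predecessors.
Nothing else is forced ahead of labeling, so its earliest slot is position 2 + 1 = 3.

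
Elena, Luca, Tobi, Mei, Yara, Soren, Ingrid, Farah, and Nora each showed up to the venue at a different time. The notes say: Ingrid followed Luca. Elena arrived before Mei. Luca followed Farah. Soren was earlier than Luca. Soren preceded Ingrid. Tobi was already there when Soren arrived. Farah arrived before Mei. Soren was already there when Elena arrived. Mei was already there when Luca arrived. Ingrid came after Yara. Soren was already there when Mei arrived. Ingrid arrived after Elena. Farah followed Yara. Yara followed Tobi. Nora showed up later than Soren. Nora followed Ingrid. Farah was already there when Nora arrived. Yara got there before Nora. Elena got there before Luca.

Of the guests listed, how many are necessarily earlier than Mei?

5

Directly stated before Mei: Elena, Farah, and Soren.
Tobi reaches Mei via Tobi → Soren → Mei.
Yara reaches Mei via Yara → Farah → Mei.
That's Elena, Farah, Soren, Tobi, and Yara — 5 in all.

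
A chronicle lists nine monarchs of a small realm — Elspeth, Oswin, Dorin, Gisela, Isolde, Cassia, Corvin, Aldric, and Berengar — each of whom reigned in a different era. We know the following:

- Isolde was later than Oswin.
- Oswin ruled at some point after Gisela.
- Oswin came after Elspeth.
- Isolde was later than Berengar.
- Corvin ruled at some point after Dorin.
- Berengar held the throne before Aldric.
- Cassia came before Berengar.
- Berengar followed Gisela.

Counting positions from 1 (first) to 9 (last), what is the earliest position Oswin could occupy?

3

Elspeth and Gisela must both come before Oswin — 2 forced predecessors.
Nothing else is forced ahead of Oswin, so their earliest slot is position 2 + 1 = 3.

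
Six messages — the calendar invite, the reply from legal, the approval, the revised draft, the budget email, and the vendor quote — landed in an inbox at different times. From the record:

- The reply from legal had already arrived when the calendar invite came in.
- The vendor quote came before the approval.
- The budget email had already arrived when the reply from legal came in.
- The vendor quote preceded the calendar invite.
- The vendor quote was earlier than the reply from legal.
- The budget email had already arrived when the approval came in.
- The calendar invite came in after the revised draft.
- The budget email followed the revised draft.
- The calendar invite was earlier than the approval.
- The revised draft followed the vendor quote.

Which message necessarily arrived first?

the vendor quote

The vendor quote has a chain of constraints placing it before every other message, so the vendor quote must be first.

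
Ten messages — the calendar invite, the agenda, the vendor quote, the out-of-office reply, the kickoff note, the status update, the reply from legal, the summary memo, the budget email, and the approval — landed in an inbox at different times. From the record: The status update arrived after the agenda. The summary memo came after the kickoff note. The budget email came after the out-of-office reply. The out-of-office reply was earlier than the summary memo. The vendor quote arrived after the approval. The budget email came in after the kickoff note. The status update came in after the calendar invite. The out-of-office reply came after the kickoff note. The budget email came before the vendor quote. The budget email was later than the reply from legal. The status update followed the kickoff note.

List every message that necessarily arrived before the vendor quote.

the approval, the budget email, the kickoff note, the out-of-office reply, the reply from legal

Directly stated before the vendor quote: the approval and the budget email.
The kickoff note reaches the vendor quote via the kickoff note → the budget email → the vendor quote.
The out-of-office reply reaches the vendor quote via the out-of-office reply → the budget email → the vendor quote.
The reply from legal reaches the vendor quote via the reply from legal → the budget email → the vendor quote.
No chain forces the calendar invite (or any of the others) ahead of the vendor quote.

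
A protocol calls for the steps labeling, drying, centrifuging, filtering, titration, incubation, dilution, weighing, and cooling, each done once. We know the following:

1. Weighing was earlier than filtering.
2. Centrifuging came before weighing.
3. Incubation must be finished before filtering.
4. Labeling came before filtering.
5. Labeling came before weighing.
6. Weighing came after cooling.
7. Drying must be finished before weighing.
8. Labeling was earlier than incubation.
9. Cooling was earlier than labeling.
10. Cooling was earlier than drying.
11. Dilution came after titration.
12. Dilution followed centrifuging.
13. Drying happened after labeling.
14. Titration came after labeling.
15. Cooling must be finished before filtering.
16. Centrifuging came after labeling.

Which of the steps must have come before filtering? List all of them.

centrifuging, cooling, drying, incubation, labeling, weighing

Directly stated before filtering: cooling, incubation, labeling, and weighing.
Centrifuging reaches filtering via centrifuging → weighing → filtering.
Drying reaches filtering via drying → weighing → filtering.
No chain forces titration (or any of the others) ahead of filtering.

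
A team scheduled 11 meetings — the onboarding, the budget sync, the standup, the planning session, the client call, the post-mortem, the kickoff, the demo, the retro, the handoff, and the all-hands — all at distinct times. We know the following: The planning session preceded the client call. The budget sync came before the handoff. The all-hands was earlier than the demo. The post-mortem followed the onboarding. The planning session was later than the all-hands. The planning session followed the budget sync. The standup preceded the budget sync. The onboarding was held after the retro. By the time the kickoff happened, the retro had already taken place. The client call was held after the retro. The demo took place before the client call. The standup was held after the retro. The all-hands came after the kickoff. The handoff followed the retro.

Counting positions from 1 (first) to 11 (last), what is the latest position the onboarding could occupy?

10

The onboarding must come before the post-mortem — 1 meeting forced after it.
Everything else can be placed before the onboarding in some valid order, so the onboarding can sit as late as position 11 − 1 = 10.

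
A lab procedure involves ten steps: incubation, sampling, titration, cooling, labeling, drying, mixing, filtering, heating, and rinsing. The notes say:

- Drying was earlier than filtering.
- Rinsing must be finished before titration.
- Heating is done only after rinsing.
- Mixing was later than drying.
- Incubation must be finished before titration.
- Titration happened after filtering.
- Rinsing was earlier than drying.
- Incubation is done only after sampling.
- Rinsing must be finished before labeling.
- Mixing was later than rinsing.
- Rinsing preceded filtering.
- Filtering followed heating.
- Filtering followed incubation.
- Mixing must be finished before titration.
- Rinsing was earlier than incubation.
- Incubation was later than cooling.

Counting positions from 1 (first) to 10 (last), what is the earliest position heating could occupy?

2

Rinsing must come before heating — 1 forced predecessor.
Nothing else is forced ahead of heating, so its earliest slot is position 1 + 1 = 2.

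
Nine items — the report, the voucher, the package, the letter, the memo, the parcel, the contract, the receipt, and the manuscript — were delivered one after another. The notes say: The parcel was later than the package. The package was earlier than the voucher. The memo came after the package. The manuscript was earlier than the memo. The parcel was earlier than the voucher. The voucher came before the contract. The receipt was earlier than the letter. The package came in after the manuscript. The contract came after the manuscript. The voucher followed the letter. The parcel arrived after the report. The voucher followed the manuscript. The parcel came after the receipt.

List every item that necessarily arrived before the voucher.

Directly stated before the voucher: the letter, the manuscript, the package, and the parcel.
The receipt reaches the voucher via the receipt → the parcel → the voucher.
The report reaches the voucher via the report → the parcel → the voucher.

the letter, the manuscript, the package, the parcel, the receipt, the report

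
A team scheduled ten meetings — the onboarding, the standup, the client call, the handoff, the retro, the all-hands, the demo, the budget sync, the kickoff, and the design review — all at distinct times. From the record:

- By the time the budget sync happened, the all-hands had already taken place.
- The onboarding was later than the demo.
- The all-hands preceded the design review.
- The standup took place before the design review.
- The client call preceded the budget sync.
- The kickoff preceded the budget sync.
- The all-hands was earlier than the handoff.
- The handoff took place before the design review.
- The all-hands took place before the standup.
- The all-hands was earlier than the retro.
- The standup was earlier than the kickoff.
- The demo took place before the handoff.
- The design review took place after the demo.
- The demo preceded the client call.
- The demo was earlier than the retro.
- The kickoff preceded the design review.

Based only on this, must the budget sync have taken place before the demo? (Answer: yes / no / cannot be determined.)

Tracing the constraints gives the demo → the client call → the budget sync, so the demo must come before the budget sync.
That means the budget sync cannot be before the demo.

no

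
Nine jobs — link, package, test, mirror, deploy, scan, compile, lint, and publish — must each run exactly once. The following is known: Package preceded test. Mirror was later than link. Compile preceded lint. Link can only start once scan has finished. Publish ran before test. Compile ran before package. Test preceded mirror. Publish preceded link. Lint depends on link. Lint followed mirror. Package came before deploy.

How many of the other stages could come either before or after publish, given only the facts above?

Forced after publish: link, lint, mirror, and test.
That leaves compile, deploy, package, and scan with no forced order relative to publish — 4.

4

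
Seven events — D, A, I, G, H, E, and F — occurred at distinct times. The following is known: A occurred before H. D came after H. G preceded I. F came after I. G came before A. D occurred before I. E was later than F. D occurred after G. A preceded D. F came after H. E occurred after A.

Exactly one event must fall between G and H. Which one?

Tracing the constraints gives G → A → H, so A sits after G and before H.
No other event is forced both after G and before H.

A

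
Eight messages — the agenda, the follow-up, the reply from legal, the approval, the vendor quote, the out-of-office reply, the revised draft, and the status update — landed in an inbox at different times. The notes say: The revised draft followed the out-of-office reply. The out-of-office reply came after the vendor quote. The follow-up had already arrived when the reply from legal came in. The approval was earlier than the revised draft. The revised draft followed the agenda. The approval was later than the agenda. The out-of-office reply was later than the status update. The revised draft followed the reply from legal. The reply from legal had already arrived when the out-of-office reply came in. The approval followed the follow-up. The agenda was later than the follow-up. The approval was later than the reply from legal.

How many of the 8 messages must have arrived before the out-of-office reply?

4

Directly stated before the out-of-office reply: the reply from legal, the status update, and the vendor quote.
The follow-up reaches the out-of-office reply via the follow-up → the reply from legal → the out-of-office reply.
No chain forces the revised draft (or any of the others) ahead of the out-of-office reply.
That's the follow-up, the reply from legal, the status update, and the vendor quote — 4 in all.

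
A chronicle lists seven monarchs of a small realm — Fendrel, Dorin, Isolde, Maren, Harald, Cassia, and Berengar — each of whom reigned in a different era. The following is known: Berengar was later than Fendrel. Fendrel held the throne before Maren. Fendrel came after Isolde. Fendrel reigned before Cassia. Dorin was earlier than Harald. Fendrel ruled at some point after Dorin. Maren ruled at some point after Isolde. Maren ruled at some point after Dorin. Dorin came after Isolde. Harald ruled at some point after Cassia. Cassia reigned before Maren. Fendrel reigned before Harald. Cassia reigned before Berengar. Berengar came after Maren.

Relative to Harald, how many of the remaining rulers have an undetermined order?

Forced before Harald: Cassia, Dorin, Fendrel, and Isolde.
That leaves Berengar and Maren with no forced order relative to Harald — 2.

2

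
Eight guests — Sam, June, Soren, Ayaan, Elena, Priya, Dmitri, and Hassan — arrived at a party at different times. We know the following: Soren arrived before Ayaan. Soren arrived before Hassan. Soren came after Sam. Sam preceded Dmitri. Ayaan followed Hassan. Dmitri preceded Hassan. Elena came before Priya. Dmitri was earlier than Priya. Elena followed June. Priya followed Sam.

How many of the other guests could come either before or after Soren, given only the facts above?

4

Forced before Soren: Sam; forced after Soren: Ayaan and Hassan.
That leaves Dmitri, Elena, June, and Priya with no forced order relative to Soren — 4.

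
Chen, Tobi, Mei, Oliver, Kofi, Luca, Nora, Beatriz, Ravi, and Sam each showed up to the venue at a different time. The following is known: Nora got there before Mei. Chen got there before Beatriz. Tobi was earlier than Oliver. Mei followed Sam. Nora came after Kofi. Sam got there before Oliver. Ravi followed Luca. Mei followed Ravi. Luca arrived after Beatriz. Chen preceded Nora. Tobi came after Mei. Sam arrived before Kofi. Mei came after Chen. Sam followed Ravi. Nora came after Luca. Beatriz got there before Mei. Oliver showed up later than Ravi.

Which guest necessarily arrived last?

Every other guest has a chain of constraints placing them before Oliver, so Oliver is last.

Oliver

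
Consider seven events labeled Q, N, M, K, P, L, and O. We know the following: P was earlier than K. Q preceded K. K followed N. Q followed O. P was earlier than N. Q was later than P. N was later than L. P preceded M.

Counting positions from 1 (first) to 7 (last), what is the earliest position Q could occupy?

3

O and P must both come before Q — 2 forced predecessors.
Nothing else is forced ahead of Q, so its earliest slot is position 2 + 1 = 3.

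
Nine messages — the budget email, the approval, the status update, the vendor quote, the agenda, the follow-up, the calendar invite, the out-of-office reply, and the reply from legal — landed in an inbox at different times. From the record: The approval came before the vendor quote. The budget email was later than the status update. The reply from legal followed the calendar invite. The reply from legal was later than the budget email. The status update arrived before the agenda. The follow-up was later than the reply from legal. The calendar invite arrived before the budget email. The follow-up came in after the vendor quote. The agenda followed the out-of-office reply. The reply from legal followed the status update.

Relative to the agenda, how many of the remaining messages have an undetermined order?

6

Forced before the agenda: the out-of-office reply and the status update.
That leaves the approval, the budget email, the calendar invite, the follow-up, the reply from legal, and the vendor quote with no forced order relative to the agenda — 6.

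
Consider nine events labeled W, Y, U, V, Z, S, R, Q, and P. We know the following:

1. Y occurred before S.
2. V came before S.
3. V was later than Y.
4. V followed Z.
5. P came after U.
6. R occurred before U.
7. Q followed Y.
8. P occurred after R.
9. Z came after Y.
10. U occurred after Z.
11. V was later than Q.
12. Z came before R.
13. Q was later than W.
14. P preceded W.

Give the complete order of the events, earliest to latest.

Y, Z, R, U, P, W, Q, V, S

The constraints fix every adjacent pair, so only one ordering works:
Y → Z → R → U → P → W → Q → V → S.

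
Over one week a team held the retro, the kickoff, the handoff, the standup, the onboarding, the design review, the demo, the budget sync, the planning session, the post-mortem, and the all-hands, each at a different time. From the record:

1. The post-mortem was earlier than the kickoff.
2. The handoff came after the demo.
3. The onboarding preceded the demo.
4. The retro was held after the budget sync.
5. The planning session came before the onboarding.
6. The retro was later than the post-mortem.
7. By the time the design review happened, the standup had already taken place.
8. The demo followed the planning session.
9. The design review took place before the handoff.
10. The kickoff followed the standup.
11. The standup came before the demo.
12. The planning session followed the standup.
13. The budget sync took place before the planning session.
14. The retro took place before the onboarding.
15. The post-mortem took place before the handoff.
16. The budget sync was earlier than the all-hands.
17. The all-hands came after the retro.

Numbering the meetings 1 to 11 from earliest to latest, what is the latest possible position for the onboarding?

9

The onboarding must come before the demo and the handoff — 2 meetings forced after it.
Everything else can be placed before the onboarding in some valid order, so the onboarding can sit as late as position 11 − 2 = 9.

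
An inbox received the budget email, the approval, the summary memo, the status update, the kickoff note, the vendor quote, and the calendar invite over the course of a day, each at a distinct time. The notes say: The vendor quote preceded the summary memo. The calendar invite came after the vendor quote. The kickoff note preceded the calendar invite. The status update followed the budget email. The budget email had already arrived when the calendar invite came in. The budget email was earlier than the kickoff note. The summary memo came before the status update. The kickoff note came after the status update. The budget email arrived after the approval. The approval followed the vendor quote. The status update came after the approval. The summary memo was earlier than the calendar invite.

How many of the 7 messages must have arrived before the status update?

4

Directly stated before the status update: the approval, the budget email, and the summary memo.
The vendor quote reaches the status update via the vendor quote → the approval → the status update.
No chain forces the calendar invite (or any of the others) ahead of the status update.
That's the approval, the budget email, the summary memo, and the vendor quote — 4 in all.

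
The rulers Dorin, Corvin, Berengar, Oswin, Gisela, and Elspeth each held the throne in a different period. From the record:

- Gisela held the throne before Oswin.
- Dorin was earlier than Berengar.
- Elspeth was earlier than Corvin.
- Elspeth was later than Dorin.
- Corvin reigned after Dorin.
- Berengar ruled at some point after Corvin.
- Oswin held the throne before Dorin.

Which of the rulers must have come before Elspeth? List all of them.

Dorin, Gisela, Oswin

Directly stated before Elspeth: Dorin.
Gisela reaches Elspeth via Gisela → Oswin → Dorin → Elspeth.
Oswin reaches Elspeth via Oswin → Dorin → Elspeth.
No chain forces Berengar (or any of the others) ahead of Elspeth.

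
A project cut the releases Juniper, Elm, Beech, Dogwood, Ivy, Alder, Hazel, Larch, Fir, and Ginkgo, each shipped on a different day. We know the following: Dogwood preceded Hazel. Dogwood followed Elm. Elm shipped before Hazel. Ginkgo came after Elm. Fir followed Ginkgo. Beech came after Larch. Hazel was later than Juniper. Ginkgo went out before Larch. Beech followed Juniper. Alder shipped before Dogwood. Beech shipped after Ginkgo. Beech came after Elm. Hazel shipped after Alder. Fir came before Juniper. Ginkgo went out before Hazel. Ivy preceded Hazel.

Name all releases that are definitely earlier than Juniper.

Elm, Fir, Ginkgo

Directly stated before Juniper: Fir.
Elm reaches Juniper via Elm → Ginkgo → Fir → Juniper.
Ginkgo reaches Juniper via Ginkgo → Fir → Juniper.
No chain forces Beech (or any of the others) ahead of Juniper.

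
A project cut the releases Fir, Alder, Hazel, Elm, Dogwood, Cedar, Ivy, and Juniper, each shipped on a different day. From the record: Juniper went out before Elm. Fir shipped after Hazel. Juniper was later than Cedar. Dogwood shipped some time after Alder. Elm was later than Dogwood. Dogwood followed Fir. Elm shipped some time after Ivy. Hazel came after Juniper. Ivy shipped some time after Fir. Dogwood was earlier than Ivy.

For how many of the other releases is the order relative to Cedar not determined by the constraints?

Forced after Cedar: Dogwood, Elm, Fir, Hazel, Ivy, and Juniper.
That leaves Alder with no forced order relative to Cedar — 1.

1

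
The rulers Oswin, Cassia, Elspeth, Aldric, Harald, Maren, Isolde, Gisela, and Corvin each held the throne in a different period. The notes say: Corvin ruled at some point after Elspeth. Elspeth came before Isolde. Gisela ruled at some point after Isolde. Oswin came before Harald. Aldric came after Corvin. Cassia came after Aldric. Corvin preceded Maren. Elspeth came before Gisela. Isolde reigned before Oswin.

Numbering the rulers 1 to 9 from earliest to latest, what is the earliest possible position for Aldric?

Corvin and Elspeth must both come before Aldric — 2 forced predecessors.
Nothing else is forced ahead of Aldric, so their earliest slot is position 2 + 1 = 3.

3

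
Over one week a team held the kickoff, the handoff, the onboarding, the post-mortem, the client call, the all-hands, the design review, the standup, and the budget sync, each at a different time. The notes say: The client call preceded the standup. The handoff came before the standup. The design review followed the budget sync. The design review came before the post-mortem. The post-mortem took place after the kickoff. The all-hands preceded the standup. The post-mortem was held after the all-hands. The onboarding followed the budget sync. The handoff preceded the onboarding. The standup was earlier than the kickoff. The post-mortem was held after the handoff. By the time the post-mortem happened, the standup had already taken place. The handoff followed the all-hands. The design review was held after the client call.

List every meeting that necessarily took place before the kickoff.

the all-hands, the client call, the handoff, the standup

Directly stated before the kickoff: the standup.
The all-hands reaches the kickoff via the all-hands → the standup → the kickoff.
The client call reaches the kickoff via the client call → the standup → the kickoff.
The handoff reaches the kickoff via the handoff → the standup → the kickoff.
No chain forces the design review (or any of the others) ahead of the kickoff.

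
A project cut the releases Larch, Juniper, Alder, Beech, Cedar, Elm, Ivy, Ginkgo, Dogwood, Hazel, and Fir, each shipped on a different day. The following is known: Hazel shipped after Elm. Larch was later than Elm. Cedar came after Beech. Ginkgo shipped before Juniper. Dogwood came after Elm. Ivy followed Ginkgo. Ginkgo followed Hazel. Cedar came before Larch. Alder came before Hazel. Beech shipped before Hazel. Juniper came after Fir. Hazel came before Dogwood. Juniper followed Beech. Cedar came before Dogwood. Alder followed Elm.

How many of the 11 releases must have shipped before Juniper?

6

Directly stated before Juniper: Beech, Fir, and Ginkgo.
Alder reaches Juniper via Alder → Hazel → Ginkgo → Juniper.
Elm reaches Juniper via Elm → Hazel → Ginkgo → Juniper.
Hazel reaches Juniper via Hazel → Ginkgo → Juniper.
No chain forces Dogwood (or any of the others) ahead of Juniper.
That's Alder, Beech, Elm, Fir, Ginkgo, and Hazel — 6 in all.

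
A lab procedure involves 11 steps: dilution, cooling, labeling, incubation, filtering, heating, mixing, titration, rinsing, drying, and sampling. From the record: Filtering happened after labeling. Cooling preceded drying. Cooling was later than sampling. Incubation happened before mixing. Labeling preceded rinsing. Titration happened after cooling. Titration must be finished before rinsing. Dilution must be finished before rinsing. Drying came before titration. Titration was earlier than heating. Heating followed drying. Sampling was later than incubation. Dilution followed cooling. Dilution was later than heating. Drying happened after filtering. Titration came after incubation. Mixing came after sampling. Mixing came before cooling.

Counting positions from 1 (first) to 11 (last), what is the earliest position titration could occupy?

Cooling, drying, filtering, incubation, labeling, mixing, and sampling must all come before titration — 7 forced predecessors.
Nothing else is forced ahead of titration, so its earliest slot is position 7 + 1 = 8.

8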